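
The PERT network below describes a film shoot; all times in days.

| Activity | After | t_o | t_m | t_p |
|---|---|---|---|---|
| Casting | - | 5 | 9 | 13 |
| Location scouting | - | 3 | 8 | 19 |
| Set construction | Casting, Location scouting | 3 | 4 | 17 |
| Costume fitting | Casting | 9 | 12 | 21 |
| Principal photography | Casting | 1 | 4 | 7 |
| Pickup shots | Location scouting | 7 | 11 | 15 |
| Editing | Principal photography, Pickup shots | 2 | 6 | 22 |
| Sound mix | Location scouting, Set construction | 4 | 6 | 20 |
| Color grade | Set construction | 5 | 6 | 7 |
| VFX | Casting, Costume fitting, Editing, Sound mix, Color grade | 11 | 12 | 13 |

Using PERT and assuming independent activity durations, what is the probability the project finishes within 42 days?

te_Casting = (5 + 4·9 + 13)/6 = 54/6 = 9; σ²_Casting = ((13−5)/6)² = 1.778
te_Location scouting = (3 + 4·8 + 19)/6 = 54/6 = 9; σ²_Location scouting = ((19−3)/6)² = 7.111
te_Set construction = (3 + 4·4 + 17)/6 = 36/6 = 6; σ²_Set construction = ((17−3)/6)² = 5.444
te_Costume fitting = (9 + 4·12 + 21)/6 = 78/6 = 13; σ²_Costume fitting = ((21−9)/6)² = 4.000
te_Principal photography = (1 + 4·4 + 7)/6 = 24/6 = 4; σ²_Principal photography = ((7−1)/6)² = 1.000
te_Pickup shots = (7 + 4·11 + 15)/6 = 66/6 = 11; σ²_Pickup shots = ((15−7)/6)² = 1.778
te_Editing = (2 + 4·6 + 22)/6 = 48/6 = 8; σ²_Editing = ((22−2)/6)² = 11.111
te_Sound mix = (4 + 4·6 + 20)/6 = 48/6 = 8; σ²_Sound mix = ((20−4)/6)² = 7.111
te_Color grade = (5 + 4·6 + 7)/6 = 36/6 = 6; σ²_Color grade = ((7−5)/6)² = 0.111
te_VFX = (11 + 4·12 + 13)/6 = 72/6 = 12; σ²_VFX = ((13−11)/6)² = 0.111

Forward pass:
ES_Casting = 0; EF_Casting = 9
ES_Location scouting = 0; EF_Location scouting = 9
ES_Set construction = max(EF_Casting=9, EF_Location scouting=9) = 9; EF_Set construction = 9+6 = 15
ES_Costume fitting = 9; EF_Costume fitting = 9+13 = 22
ES_Principal photography = 9; EF_Principal photography = 9+4 = 13
ES_Pickup shots = 9; EF_Pickup shots = 9+11 = 20
ES_Editing = max(EF_Principal photography=13, EF_Pickup shots=20) = 20; EF_Editing = 20+8 = 28
ES_Sound mix = max(EF_Location scouting=9, EF_Set construction=15) = 15; EF_Sound mix = 15+8 = 23
ES_Color grade = 15; EF_Color grade = 15+6 = 21
ES_VFX = max(EF_Casting=9, EF_Costume fitting=22, EF_Editing=28, EF_Sound mix=23, EF_Color grade=21) = 28; EF_VFX = 28+12 = 40
Expected project duration μ = 40 days. Critical path: Location scouting → Pickup shots → Editing → VFX.

Variance along critical path = 7.111 + 1.778 + 11.111 + 0.111 = 20.111; σ = √20.111 = 4.485 days.
Z = (42 − 40) / 4.485 = 0.446
P(T ≤ 42) = Φ(0.446) ≈ 0.672

0.672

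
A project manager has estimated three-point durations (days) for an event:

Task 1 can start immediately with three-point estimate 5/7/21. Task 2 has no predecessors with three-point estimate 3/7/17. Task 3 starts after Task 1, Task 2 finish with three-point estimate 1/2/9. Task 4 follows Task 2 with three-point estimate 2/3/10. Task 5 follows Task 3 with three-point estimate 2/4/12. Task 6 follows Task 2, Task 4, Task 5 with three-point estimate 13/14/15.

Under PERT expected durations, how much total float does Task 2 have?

1 days

te_Task 1 = (5 + 4·7 + 21)/6 = 54/6 = 9
te_Task 2 = (3 + 4·7 + 17)/6 = 48/6 = 8
te_Task 3 = (1 + 4·2 + 9)/6 = 18/6 = 3
te_Task 4 = (2 + 4·3 + 10)/6 = 24/6 = 4
te_Task 5 = (2 + 4·4 + 12)/6 = 30/6 = 5
te_Task 6 = (13 + 4·14 + 15)/6 = 84/6 = 14

Forward pass:
ES_Task 1 = 0; EF_Task 1 = 9
ES_Task 2 = 0; EF_Task 2 = 8
ES_Task 3 = max(EF_Task 1=9, EF_Task 2=8) = 9; EF_Task 3 = 9+3 = 12
ES_Task 4 = 8; EF_Task 4 = 8+4 = 12
ES_Task 5 = 12; EF_Task 5 = 12+5 = 17
ES_Task 6 = max(EF_Task 2=8, EF_Task 4=12, EF_Task 5=17) = 17; EF_Task 6 = 17+14 = 31
Expected project duration μ = 31 days. Critical path: Task 1 → Task 3 → Task 5 → Task 6.

Backward pass:
LF_Task 6 = 31; LS_Task 6 = 31−14 = 17
LF_Task 5 = LS_Task 6 = 17; LS_Task 5 = 17−5 = 12
LF_Task 4 = LS_Task 6 = 17; LS_Task 4 = 17−4 = 13
LF_Task 3 = LS_Task 5 = 12; LS_Task 3 = 12−3 = 9
LF_Task 2 = min(LS_Task 3=9, LS_Task 4=13, LS_Task 6=17) = 9; LS_Task 2 = 9−8 = 1
LF_Task 1 = LS_Task 3 = 9; LS_Task 1 = 9−9 = 0
Slack_Task 2 = LS_Task 2 − ES_Task 2 = 1 − 0 = 1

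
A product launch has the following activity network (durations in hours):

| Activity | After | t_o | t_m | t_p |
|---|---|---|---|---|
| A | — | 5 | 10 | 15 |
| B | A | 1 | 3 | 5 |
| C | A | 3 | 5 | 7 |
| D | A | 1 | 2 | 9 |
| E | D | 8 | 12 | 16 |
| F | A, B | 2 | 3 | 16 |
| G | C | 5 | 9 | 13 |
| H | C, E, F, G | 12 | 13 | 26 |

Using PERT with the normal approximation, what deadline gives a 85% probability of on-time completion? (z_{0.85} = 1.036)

te_A = (5 + 4·10 + 15)/6 = 60/6 = 10; σ²_A = ((15−5)/6)² = 2.778
te_B = (1 + 4·3 + 5)/6 = 18/6 = 3; σ²_B = ((5−1)/6)² = 0.444
te_C = (3 + 4·5 + 7)/6 = 30/6 = 5; σ²_C = ((7−3)/6)² = 0.444
te_D = (1 + 4·2 + 9)/6 = 18/6 = 3; σ²_D = ((9−1)/6)² = 1.778
te_E = (8 + 4·12 + 16)/6 = 72/6 = 12; σ²_E = ((16−8)/6)² = 1.778
te_F = (2 + 4·3 + 16)/6 = 30/6 = 5; σ²_F = ((16−2)/6)² = 5.444
te_G = (5 + 4·9 + 13)/6 = 54/6 = 9; σ²_G = ((13−5)/6)² = 1.778
te_H = (12 + 4·13 + 26)/6 = 90/6 = 15; σ²_H = ((26−12)/6)² = 5.444

Forward pass:
ES_A = 0; EF_A = 10
ES_B = 10; EF_B = 10+3 = 13
ES_C = 10; EF_C = 10+5 = 15
ES_D = 10; EF_D = 10+3 = 13
ES_E = 13; EF_E = 13+12 = 25
ES_F = max(EF_A=10, EF_B=13) = 13; EF_F = 13+5 = 18
ES_G = 15; EF_G = 15+9 = 24
ES_H = max(EF_C=15, EF_E=25, EF_F=18, EF_G=24) = 25; EF_H = 25+15 = 40
Expected project duration μ = 40 hours. Critical path: A → D → E → H.

Variance along critical path = 2.778 + 1.778 + 1.778 + 5.444 = 11.778; σ = 3.432 hours.
D = μ + z·σ = 40 + 1.036·3.432 = 43.6 hours

43.6 hours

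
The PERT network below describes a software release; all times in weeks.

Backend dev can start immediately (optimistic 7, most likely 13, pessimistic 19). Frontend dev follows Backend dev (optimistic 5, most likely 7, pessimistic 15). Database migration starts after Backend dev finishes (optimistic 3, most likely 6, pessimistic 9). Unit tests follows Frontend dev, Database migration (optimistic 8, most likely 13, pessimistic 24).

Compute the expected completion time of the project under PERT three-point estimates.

te_Backend dev = (7 + 4·13 + 19)/6 = 78/6 = 13
te_Frontend dev = (5 + 4·7 + 15)/6 = 48/6 = 8
te_Database migration = (3 + 4·6 + 9)/6 = 36/6 = 6
te_Unit tests = (8 + 4·13 + 24)/6 = 84/6 = 14

Forward pass:
ES_Backend dev = 0; EF_Backend dev = 13
ES_Frontend dev = 13; EF_Frontend dev = 13+8 = 21
ES_Database migration = 13; EF_Database migration = 13+6 = 19
ES_Unit tests = max(EF_Frontend dev=21, EF_Database migration=19) = 21; EF_Unit tests = 21+14 = 35
Expected project duration μ = 35 weeks. Critical path: Backend dev → Frontend dev → Unit tests.

35 weeks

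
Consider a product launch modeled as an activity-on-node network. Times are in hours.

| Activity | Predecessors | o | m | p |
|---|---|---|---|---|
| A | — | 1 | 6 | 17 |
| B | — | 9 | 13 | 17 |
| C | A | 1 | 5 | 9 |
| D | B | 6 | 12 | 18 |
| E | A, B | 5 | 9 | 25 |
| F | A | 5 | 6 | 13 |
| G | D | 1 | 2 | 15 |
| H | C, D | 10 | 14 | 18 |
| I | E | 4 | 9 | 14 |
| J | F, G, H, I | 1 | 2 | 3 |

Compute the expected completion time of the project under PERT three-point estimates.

te_A = (1 + 4·6 + 17)/6 = 42/6 = 7
te_B = (9 + 4·13 + 17)/6 = 78/6 = 13
te_C = (1 + 4·5 + 9)/6 = 30/6 = 5
te_D = (6 + 4·12 + 18)/6 = 72/6 = 12
te_E = (5 + 4·9 + 25)/6 = 66/6 = 11
te_F = (5 + 4·6 + 13)/6 = 42/6 = 7
te_G = (1 + 4·2 + 15)/6 = 24/6 = 4
te_H = (10 + 4·14 + 18)/6 = 84/6 = 14
te_I = (4 + 4·9 + 14)/6 = 54/6 = 9
te_J = (1 + 4·2 + 3)/6 = 12/6 = 2

Forward pass:
ES_A = 0; EF_A = 7
ES_B = 0; EF_B = 13
ES_C = 7; EF_C = 7+5 = 12
ES_D = 13; EF_D = 13+12 = 25
ES_E = max(EF_A=7, EF_B=13) = 13; EF_E = 13+11 = 24
ES_F = 7; EF_F = 7+7 = 14
ES_G = 25; EF_G = 25+4 = 29
ES_H = max(EF_C=12, EF_D=25) = 25; EF_H = 25+14 = 39
ES_I = 24; EF_I = 24+9 = 33
ES_J = max(EF_F=14, EF_G=29, EF_H=39, EF_I=33) = 39; EF_J = 39+2 = 41
Expected project duration μ = 41 hours. Critical path: B → D → H → J.

41 hours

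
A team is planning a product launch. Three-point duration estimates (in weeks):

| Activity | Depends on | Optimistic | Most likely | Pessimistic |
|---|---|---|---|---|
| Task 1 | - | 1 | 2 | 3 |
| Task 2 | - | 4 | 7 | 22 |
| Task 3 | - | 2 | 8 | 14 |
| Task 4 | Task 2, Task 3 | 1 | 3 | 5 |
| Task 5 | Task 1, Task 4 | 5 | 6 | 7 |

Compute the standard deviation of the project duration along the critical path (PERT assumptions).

3.09 weeks

te_Task 1 = (1 + 4·2 + 3)/6 = 12/6 = 2; σ²_Task 1 = ((3−1)/6)² = 0.111
te_Task 2 = (4 + 4·7 + 22)/6 = 54/6 = 9; σ²_Task 2 = ((22−4)/6)² = 9.000
te_Task 3 = (2 + 4·8 + 14)/6 = 48/6 = 8; σ²_Task 3 = ((14−2)/6)² = 4.000
te_Task 4 = (1 + 4·3 + 5)/6 = 18/6 = 3; σ²_Task 4 = ((5−1)/6)² = 0.444
te_Task 5 = (5 + 4·6 + 7)/6 = 36/6 = 6; σ²_Task 5 = ((7−5)/6)² = 0.111

Forward pass:
ES_Task 1 = 0; EF_Task 1 = 2
ES_Task 2 = 0; EF_Task 2 = 9
ES_Task 3 = 0; EF_Task 3 = 8
ES_Task 4 = max(EF_Task 2=9, EF_Task 3=8) = 9; EF_Task 4 = 9+3 = 12
ES_Task 5 = max(EF_Task 1=2, EF_Task 4=12) = 12; EF_Task 5 = 12+6 = 18
Expected project duration μ = 18 weeks. Critical path: Task 2 → Task 4 → Task 5.

Variance along critical path = 9.000 + 0.444 + 0.111 = 9.556
σ = √9.556 = 3.091 weeks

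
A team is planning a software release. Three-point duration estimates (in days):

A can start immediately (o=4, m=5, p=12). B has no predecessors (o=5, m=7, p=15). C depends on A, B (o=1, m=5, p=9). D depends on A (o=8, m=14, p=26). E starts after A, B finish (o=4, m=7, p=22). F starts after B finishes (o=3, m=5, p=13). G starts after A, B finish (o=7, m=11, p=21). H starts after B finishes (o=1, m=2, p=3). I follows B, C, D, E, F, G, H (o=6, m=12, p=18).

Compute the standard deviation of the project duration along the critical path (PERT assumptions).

3.84 days

te_A = (4 + 4·5 + 12)/6 = 36/6 = 6; σ²_A = ((12−4)/6)² = 1.778
te_B = (5 + 4·7 + 15)/6 = 48/6 = 8; σ²_B = ((15−5)/6)² = 2.778
te_C = (1 + 4·5 + 9)/6 = 30/6 = 5; σ²_C = ((9−1)/6)² = 1.778
te_D = (8 + 4·14 + 26)/6 = 90/6 = 15; σ²_D = ((26−8)/6)² = 9.000
te_E = (4 + 4·7 + 22)/6 = 54/6 = 9; σ²_E = ((22−4)/6)² = 9.000
te_F = (3 + 4·5 + 13)/6 = 36/6 = 6; σ²_F = ((13−3)/6)² = 2.778
te_G = (7 + 4·11 + 21)/6 = 72/6 = 12; σ²_G = ((21−7)/6)² = 5.444
te_H = (1 + 4·2 + 3)/6 = 12/6 = 2; σ²_H = ((3−1)/6)² = 0.111
te_I = (6 + 4·12 + 18)/6 = 72/6 = 12; σ²_I = ((18−6)/6)² = 4.000

Forward pass:
ES_A = 0; EF_A = 6
ES_B = 0; EF_B = 8
ES_C = max(EF_A=6, EF_B=8) = 8; EF_C = 8+5 = 13
ES_D = 6; EF_D = 6+15 = 21
ES_E = max(EF_A=6, EF_B=8) = 8; EF_E = 8+9 = 17
ES_F = 8; EF_F = 8+6 = 14
ES_G = max(EF_A=6, EF_B=8) = 8; EF_G = 8+12 = 20
ES_H = 8; EF_H = 8+2 = 10
ES_I = max(EF_B=8, EF_C=13, EF_D=21, EF_E=17, EF_F=14, EF_G=20, EF_H=10) = 21; EF_I = 21+12 = 33
Expected project duration μ = 33 days. Critical path: A → D → I.

Variance along critical path = 1.778 + 9.000 + 4.000 = 14.778
σ = √14.778 = 3.844 days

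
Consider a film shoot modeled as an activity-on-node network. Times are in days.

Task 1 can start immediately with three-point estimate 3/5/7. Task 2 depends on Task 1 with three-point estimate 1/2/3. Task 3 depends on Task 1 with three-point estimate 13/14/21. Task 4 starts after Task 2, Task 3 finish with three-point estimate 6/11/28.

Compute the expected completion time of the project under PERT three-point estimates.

33 days

te_Task 1 = (3 + 4·5 + 7)/6 = 30/6 = 5
te_Task 2 = (1 + 4·2 + 3)/6 = 12/6 = 2
te_Task 3 = (13 + 4·14 + 21)/6 = 90/6 = 15
te_Task 4 = (6 + 4·11 + 28)/6 = 78/6 = 13

Forward pass:
ES_Task 1 = 0; EF_Task 1 = 5
ES_Task 2 = 5; EF_Task 2 = 5+2 = 7
ES_Task 3 = 5; EF_Task 3 = 5+15 = 20
ES_Task 4 = max(EF_Task 2=7, EF_Task 3=20) = 20; EF_Task 4 = 20+13 = 33
Expected project duration μ = 33 days. Critical path: Task 1 → Task 3 → Task 4.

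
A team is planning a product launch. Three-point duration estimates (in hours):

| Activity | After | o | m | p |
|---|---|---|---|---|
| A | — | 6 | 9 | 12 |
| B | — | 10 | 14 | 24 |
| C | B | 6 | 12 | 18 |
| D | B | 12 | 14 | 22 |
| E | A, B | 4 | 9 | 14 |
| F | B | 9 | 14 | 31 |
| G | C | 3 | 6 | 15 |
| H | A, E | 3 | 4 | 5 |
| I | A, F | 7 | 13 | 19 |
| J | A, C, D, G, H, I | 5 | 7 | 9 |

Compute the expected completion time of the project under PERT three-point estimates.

te_A = (6 + 4·9 + 12)/6 = 54/6 = 9
te_B = (10 + 4·14 + 24)/6 = 90/6 = 15
te_C = (6 + 4·12 + 18)/6 = 72/6 = 12
te_D = (12 + 4·14 + 22)/6 = 90/6 = 15
te_E = (4 + 4·9 + 14)/6 = 54/6 = 9
te_F = (9 + 4·14 + 31)/6 = 96/6 = 16
te_G = (3 + 4·6 + 15)/6 = 42/6 = 7
te_H = (3 + 4·4 + 5)/6 = 24/6 = 4
te_I = (7 + 4·13 + 19)/6 = 78/6 = 13
te_J = (5 + 4·7 + 9)/6 = 42/6 = 7

Forward pass:
ES_A = 0; EF_A = 9
ES_B = 0; EF_B = 15
ES_C = 15; EF_C = 15+12 = 27
ES_D = 15; EF_D = 15+15 = 30
ES_E = max(EF_A=9, EF_B=15) = 15; EF_E = 15+9 = 24
ES_F = 15; EF_F = 15+16 = 31
ES_G = 27; EF_G = 27+7 = 34
ES_H = max(EF_A=9, EF_E=24) = 24; EF_H = 24+4 = 28
ES_I = max(EF_A=9, EF_F=31) = 31; EF_I = 31+13 = 44
ES_J = max(EF_A=9, EF_C=27, EF_D=30, EF_G=34, EF_H=28, EF_I=44) = 44; EF_J = 44+7 = 51
Expected project duration μ = 51 hours. Critical path: B → F → I → J.

51 hours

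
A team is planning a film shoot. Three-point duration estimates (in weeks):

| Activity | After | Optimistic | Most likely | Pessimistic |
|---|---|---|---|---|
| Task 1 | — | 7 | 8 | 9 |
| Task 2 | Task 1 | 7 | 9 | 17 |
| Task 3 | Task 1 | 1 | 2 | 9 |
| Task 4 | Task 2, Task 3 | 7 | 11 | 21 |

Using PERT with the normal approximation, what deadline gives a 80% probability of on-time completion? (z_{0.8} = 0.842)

te_Task 1 = (7 + 4·8 + 9)/6 = 48/6 = 8; σ²_Task 1 = ((9−7)/6)² = 0.111
te_Task 2 = (7 + 4·9 + 17)/6 = 60/6 = 10; σ²_Task 2 = ((17−7)/6)² = 2.778
te_Task 3 = (1 + 4·2 + 9)/6 = 18/6 = 3; σ²_Task 3 = ((9−1)/6)² = 1.778
te_Task 4 = (7 + 4·11 + 21)/6 = 72/6 = 12; σ²_Task 4 = ((21−7)/6)² = 5.444

Forward pass:
ES_Task 1 = 0; EF_Task 1 = 8
ES_Task 2 = 8; EF_Task 2 = 8+10 = 18
ES_Task 3 = 8; EF_Task 3 = 8+3 = 11
ES_Task 4 = max(EF_Task 2=18, EF_Task 3=11) = 18; EF_Task 4 = 18+12 = 30
Expected project duration μ = 30 weeks. Critical path: Task 1 → Task 2 → Task 4.

Variance along critical path = 0.111 + 2.778 + 5.444 = 8.333; σ = 2.887 weeks.
D = μ + z·σ = 30 + 0.842·2.887 = 32.4 weeks

32.4 weeks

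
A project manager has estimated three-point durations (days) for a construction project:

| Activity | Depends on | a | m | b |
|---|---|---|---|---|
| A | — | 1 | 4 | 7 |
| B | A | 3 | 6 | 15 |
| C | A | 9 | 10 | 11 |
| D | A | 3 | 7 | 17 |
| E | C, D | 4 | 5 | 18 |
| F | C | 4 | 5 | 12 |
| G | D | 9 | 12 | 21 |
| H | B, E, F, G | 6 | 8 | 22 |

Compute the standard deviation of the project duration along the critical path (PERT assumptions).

te_A = (1 + 4·4 + 7)/6 = 24/6 = 4; σ²_A = ((7−1)/6)² = 1.000
te_B = (3 + 4·6 + 15)/6 = 42/6 = 7; σ²_B = ((15−3)/6)² = 4.000
te_C = (9 + 4·10 + 11)/6 = 60/6 = 10; σ²_C = ((11−9)/6)² = 0.111
te_D = (3 + 4·7 + 17)/6 = 48/6 = 8; σ²_D = ((17−3)/6)² = 5.444
te_E = (4 + 4·5 + 18)/6 = 42/6 = 7; σ²_E = ((18−4)/6)² = 5.444
te_F = (4 + 4·5 + 12)/6 = 36/6 = 6; σ²_F = ((12−4)/6)² = 1.778
te_G = (9 + 4·12 + 21)/6 = 78/6 = 13; σ²_G = ((21−9)/6)² = 4.000
te_H = (6 + 4·8 + 22)/6 = 60/6 = 10; σ²_H = ((22−6)/6)² = 7.111

Forward pass:
ES_A = 0; EF_A = 4
ES_B = 4; EF_B = 4+7 = 11
ES_C = 4; EF_C = 4+10 = 14
ES_D = 4; EF_D = 4+8 = 12
ES_E = max(EF_C=14, EF_D=12) = 14; EF_E = 14+7 = 21
ES_F = 14; EF_F = 14+6 = 20
ES_G = 12; EF_G = 12+13 = 25
ES_H = max(EF_B=11, EF_E=21, EF_F=20, EF_G=25) = 25; EF_H = 25+10 = 35
Expected project duration μ = 35 days. Critical path: A → D → G → H.

Variance along critical path = 1.000 + 5.444 + 4.000 + 7.111 = 17.556
σ = √17.556 = 4.190 days

4.19 days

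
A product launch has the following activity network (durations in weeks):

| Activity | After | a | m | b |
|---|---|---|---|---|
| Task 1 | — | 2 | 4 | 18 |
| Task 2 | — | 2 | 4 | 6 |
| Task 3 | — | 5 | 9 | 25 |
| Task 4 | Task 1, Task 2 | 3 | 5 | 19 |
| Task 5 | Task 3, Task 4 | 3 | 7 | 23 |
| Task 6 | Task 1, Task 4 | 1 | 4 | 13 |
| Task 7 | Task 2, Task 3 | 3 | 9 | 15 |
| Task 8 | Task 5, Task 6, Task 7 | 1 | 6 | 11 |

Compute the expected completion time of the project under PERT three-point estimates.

28 weeks

te_Task 1 = (2 + 4·4 + 18)/6 = 36/6 = 6
te_Task 2 = (2 + 4·4 + 6)/6 = 24/6 = 4
te_Task 3 = (5 + 4·9 + 25)/6 = 66/6 = 11
te_Task 4 = (3 + 4·5 + 19)/6 = 42/6 = 7
te_Task 5 = (3 + 4·7 + 23)/6 = 54/6 = 9
te_Task 6 = (1 + 4·4 + 13)/6 = 30/6 = 5
te_Task 7 = (3 + 4·9 + 15)/6 = 54/6 = 9
te_Task 8 = (1 + 4·6 + 11)/6 = 36/6 = 6

Forward pass:
ES_Task 1 = 0; EF_Task 1 = 6
ES_Task 2 = 0; EF_Task 2 = 4
ES_Task 3 = 0; EF_Task 3 = 11
ES_Task 4 = max(EF_Task 1=6, EF_Task 2=4) = 6; EF_Task 4 = 6+7 = 13
ES_Task 5 = max(EF_Task 3=11, EF_Task 4=13) = 13; EF_Task 5 = 13+9 = 22
ES_Task 6 = max(EF_Task 1=6, EF_Task 4=13) = 13; EF_Task 6 = 13+5 = 18
ES_Task 7 = max(EF_Task 2=4, EF_Task 3=11) = 11; EF_Task 7 = 11+9 = 20
ES_Task 8 = max(EF_Task 5=22, EF_Task 6=18, EF_Task 7=20) = 22; EF_Task 8 = 22+6 = 28
Expected project duration μ = 28 weeks. Critical path: Task 1 → Task 4 → Task 5 → Task 8.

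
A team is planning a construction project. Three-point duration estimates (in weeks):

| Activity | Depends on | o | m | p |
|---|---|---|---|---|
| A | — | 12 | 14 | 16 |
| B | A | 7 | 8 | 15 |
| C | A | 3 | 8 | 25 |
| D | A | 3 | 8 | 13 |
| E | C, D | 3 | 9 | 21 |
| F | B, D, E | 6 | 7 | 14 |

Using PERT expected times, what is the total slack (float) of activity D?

2 weeks

te_A = (12 + 4·14 + 16)/6 = 84/6 = 14
te_B = (7 + 4·8 + 15)/6 = 54/6 = 9
te_C = (3 + 4·8 + 25)/6 = 60/6 = 10
te_D = (3 + 4·8 + 13)/6 = 48/6 = 8
te_E = (3 + 4·9 + 21)/6 = 60/6 = 10
te_F = (6 + 4·7 + 14)/6 = 48/6 = 8

Forward pass:
ES_A = 0; EF_A = 14
ES_B = 14; EF_B = 14+9 = 23
ES_C = 14; EF_C = 14+10 = 24
ES_D = 14; EF_D = 14+8 = 22
ES_E = max(EF_C=24, EF_D=22) = 24; EF_E = 24+10 = 34
ES_F = max(EF_B=23, EF_D=22, EF_E=34) = 34; EF_F = 34+8 = 42
Expected project duration μ = 42 weeks. Critical path: A → C → E → F.

Backward pass:
LF_F = 42; LS_F = 42−8 = 34
LF_E = LS_F = 34; LS_E = 34−10 = 24
LF_D = min(LS_E=24, LS_F=34) = 24; LS_D = 24−8 = 16
LF_C = LS_E = 24; LS_C = 24−10 = 14
LF_B = LS_F = 34; LS_B = 34−9 = 25
LF_A = min(LS_B=25, LS_C=14, LS_D=16) = 14; LS_A = 14−14 = 0
Slack_D = LS_D − ES_D = 16 − 14 = 2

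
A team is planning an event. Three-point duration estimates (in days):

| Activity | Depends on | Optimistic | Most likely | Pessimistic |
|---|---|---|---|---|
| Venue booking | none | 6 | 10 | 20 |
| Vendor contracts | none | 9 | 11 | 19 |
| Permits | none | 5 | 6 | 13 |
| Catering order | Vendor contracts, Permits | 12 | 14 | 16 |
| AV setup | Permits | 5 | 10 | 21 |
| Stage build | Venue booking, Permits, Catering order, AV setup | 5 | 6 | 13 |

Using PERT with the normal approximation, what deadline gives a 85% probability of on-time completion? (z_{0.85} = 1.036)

35.3 days

te_Venue booking = (6 + 4·10 + 20)/6 = 66/6 = 11; σ²_Venue booking = ((20−6)/6)² = 5.444
te_Vendor contracts = (9 + 4·11 + 19)/6 = 72/6 = 12; σ²_Vendor contracts = ((19−9)/6)² = 2.778
te_Permits = (5 + 4·6 + 13)/6 = 42/6 = 7; σ²_Permits = ((13−5)/6)² = 1.778
te_Catering order = (12 + 4·14 + 16)/6 = 84/6 = 14; σ²_Catering order = ((16−12)/6)² = 0.444
te_AV setup = (5 + 4·10 + 21)/6 = 66/6 = 11; σ²_AV setup = ((21−5)/6)² = 7.111
te_Stage build = (5 + 4·6 + 13)/6 = 42/6 = 7; σ²_Stage build = ((13−5)/6)² = 1.778

Forward pass:
ES_Venue booking = 0; EF_Venue booking = 11
ES_Vendor contracts = 0; EF_Vendor contracts = 12
ES_Permits = 0; EF_Permits = 7
ES_Catering order = max(EF_Vendor contracts=12, EF_Permits=7) = 12; EF_Catering order = 12+14 = 26
ES_AV setup = 7; EF_AV setup = 7+11 = 18
ES_Stage build = max(EF_Venue booking=11, EF_Permits=7, EF_Catering order=26, EF_AV setup=18) = 26; EF_Stage build = 26+7 = 33
Expected project duration μ = 33 days. Critical path: Vendor contracts → Catering order → Stage build.

Variance along critical path = 2.778 + 0.444 + 1.778 = 5.000; σ = 2.236 days.
D = μ + z·σ = 33 + 1.036·2.236 = 35.3 days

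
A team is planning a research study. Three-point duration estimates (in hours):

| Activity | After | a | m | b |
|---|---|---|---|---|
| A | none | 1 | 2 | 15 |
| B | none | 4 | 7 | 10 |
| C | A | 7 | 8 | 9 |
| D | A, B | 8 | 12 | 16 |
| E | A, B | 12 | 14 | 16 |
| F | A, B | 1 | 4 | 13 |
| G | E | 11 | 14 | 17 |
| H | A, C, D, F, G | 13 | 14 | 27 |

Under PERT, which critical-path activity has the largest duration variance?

te_A = (1 + 4·2 + 15)/6 = 24/6 = 4; σ²_A = ((15−1)/6)² = 5.444
te_B = (4 + 4·7 + 10)/6 = 42/6 = 7; σ²_B = ((10−4)/6)² = 1.000
te_C = (7 + 4·8 + 9)/6 = 48/6 = 8; σ²_C = ((9−7)/6)² = 0.111
te_D = (8 + 4·12 + 16)/6 = 72/6 = 12; σ²_D = ((16−8)/6)² = 1.778
te_E = (12 + 4·14 + 16)/6 = 84/6 = 14; σ²_E = ((16−12)/6)² = 0.444
te_F = (1 + 4·4 + 13)/6 = 30/6 = 5; σ²_F = ((13−1)/6)² = 4.000
te_G = (11 + 4·14 + 17)/6 = 84/6 = 14; σ²_G = ((17−11)/6)² = 1.000
te_H = (13 + 4·14 + 27)/6 = 96/6 = 16; σ²_H = ((27−13)/6)² = 5.444

Forward pass:
ES_A = 0; EF_A = 4
ES_B = 0; EF_B = 7
ES_C = 4; EF_C = 4+8 = 12
ES_D = max(EF_A=4, EF_B=7) = 7; EF_D = 7+12 = 19
ES_E = max(EF_A=4, EF_B=7) = 7; EF_E = 7+14 = 21
ES_F = max(EF_A=4, EF_B=7) = 7; EF_F = 7+5 = 12
ES_G = 21; EF_G = 21+14 = 35
ES_H = max(EF_A=4, EF_C=12, EF_D=19, EF_F=12, EF_G=35) = 35; EF_H = 35+16 = 51
Expected project duration μ = 51 hours. Critical path: B → E → G → H.

Variances on critical path: σ²_B=1.000, σ²_E=0.444, σ²_G=1.000, σ²_H=5.444.
Largest is σ²_H = 5.444.

H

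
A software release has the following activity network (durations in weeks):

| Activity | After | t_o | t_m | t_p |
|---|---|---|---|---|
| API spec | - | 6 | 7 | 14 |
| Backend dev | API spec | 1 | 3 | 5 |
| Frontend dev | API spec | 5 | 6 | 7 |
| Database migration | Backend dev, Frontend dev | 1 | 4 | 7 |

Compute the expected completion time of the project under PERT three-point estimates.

18 weeks

te_API spec = (6 + 4·7 + 14)/6 = 48/6 = 8
te_Backend dev = (1 + 4·3 + 5)/6 = 18/6 = 3
te_Frontend dev = (5 + 4·6 + 7)/6 = 36/6 = 6
te_Database migration = (1 + 4·4 + 7)/6 = 24/6 = 4

Forward pass:
ES_API spec = 0; EF_API spec = 8
ES_Backend dev = 8; EF_Backend dev = 8+3 = 11
ES_Frontend dev = 8; EF_Frontend dev = 8+6 = 14
ES_Database migration = max(EF_Backend dev=11, EF_Frontend dev=14) = 14; EF_Database migration = 14+4 = 18
Expected project duration μ = 18 weeks. Critical path: API spec → Frontend dev → Database migration.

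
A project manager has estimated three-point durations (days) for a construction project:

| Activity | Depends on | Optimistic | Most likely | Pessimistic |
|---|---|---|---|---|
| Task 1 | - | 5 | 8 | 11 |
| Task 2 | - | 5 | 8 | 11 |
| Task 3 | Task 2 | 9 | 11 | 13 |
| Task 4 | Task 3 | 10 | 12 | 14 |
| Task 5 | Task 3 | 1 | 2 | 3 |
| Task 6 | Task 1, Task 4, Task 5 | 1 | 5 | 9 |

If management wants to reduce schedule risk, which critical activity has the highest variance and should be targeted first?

te_Task 1 = (5 + 4·8 + 11)/6 = 48/6 = 8; σ²_Task 1 = ((11−5)/6)² = 1.000
te_Task 2 = (5 + 4·8 + 11)/6 = 48/6 = 8; σ²_Task 2 = ((11−5)/6)² = 1.000
te_Task 3 = (9 + 4·11 + 13)/6 = 66/6 = 11; σ²_Task 3 = ((13−9)/6)² = 0.444
te_Task 4 = (10 + 4·12 + 14)/6 = 72/6 = 12; σ²_Task 4 = ((14−10)/6)² = 0.444
te_Task 5 = (1 + 4·2 + 3)/6 = 12/6 = 2; σ²_Task 5 = ((3−1)/6)² = 0.111
te_Task 6 = (1 + 4·5 + 9)/6 = 30/6 = 5; σ²_Task 6 = ((9−1)/6)² = 1.778

Forward pass:
ES_Task 1 = 0; EF_Task 1 = 8
ES_Task 2 = 0; EF_Task 2 = 8
ES_Task 3 = 8; EF_Task 3 = 8+11 = 19
ES_Task 4 = 19; EF_Task 4 = 19+12 = 31
ES_Task 5 = 19; EF_Task 5 = 19+2 = 21
ES_Task 6 = max(EF_Task 1=8, EF_Task 4=31, EF_Task 5=21) = 31; EF_Task 6 = 31+5 = 36
Expected project duration μ = 36 days. Critical path: Task 2 → Task 3 → Task 4 → Task 6.

Variances on critical path: σ²_Task 2=1.000, σ²_Task 3=0.444, σ²_Task 4=0.444, σ²_Task 6=1.778.
Largest is σ²_Task 6 = 1.778.

Task 6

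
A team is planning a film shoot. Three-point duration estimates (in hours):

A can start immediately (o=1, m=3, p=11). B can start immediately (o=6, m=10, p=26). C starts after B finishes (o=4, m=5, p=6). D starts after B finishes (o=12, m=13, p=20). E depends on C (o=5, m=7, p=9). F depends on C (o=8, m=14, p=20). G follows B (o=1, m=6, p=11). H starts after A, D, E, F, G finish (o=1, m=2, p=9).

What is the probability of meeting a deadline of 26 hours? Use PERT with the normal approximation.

0.026

te_A = (1 + 4·3 + 11)/6 = 24/6 = 4; σ²_A = ((11−1)/6)² = 2.778
te_B = (6 + 4·10 + 26)/6 = 72/6 = 12; σ²_B = ((26−6)/6)² = 11.111
te_C = (4 + 4·5 + 6)/6 = 30/6 = 5; σ²_C = ((6−4)/6)² = 0.111
te_D = (12 + 4·13 + 20)/6 = 84/6 = 14; σ²_D = ((20−12)/6)² = 1.778
te_E = (5 + 4·7 + 9)/6 = 42/6 = 7; σ²_E = ((9−5)/6)² = 0.444
te_F = (8 + 4·14 + 20)/6 = 84/6 = 14; σ²_F = ((20−8)/6)² = 4.000
te_G = (1 + 4·6 + 11)/6 = 36/6 = 6; σ²_G = ((11−1)/6)² = 2.778
te_H = (1 + 4·2 + 9)/6 = 18/6 = 3; σ²_H = ((9−1)/6)² = 1.778

Forward pass:
ES_A = 0; EF_A = 4
ES_B = 0; EF_B = 12
ES_C = 12; EF_C = 12+5 = 17
ES_D = 12; EF_D = 12+14 = 26
ES_E = 17; EF_E = 17+7 = 24
ES_F = 17; EF_F = 17+14 = 31
ES_G = 12; EF_G = 12+6 = 18
ES_H = max(EF_A=4, EF_D=26, EF_E=24, EF_F=31, EF_G=18) = 31; EF_H = 31+3 = 34
Expected project duration μ = 34 hours. Critical path: B → C → F → H.

Variance along critical path = 11.111 + 0.111 + 4.000 + 1.778 = 17.000; σ = √17.000 = 4.123 hours.
Z = (26 − 34) / 4.123 = -1.940
P(T ≤ 26) = Φ(-1.940) ≈ 0.026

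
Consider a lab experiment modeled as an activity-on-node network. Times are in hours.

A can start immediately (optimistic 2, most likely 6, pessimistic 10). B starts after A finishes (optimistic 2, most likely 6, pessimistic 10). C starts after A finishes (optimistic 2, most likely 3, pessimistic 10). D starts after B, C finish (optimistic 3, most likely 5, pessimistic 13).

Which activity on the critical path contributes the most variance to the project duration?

te_A = (2 + 4·6 + 10)/6 = 36/6 = 6; σ²_A = ((10−2)/6)² = 1.778
te_B = (2 + 4·6 + 10)/6 = 36/6 = 6; σ²_B = ((10−2)/6)² = 1.778
te_C = (2 + 4·3 + 10)/6 = 24/6 = 4; σ²_C = ((10−2)/6)² = 1.778
te_D = (3 + 4·5 + 13)/6 = 36/6 = 6; σ²_D = ((13−3)/6)² = 2.778

Forward pass:
ES_A = 0; EF_A = 6
ES_B = 6; EF_B = 6+6 = 12
ES_C = 6; EF_C = 6+4 = 10
ES_D = max(EF_B=12, EF_C=10) = 12; EF_D = 12+6 = 18
Expected project duration μ = 18 hours. Critical path: A → B → D.

Variances on critical path: σ²_A=1.778, σ²_B=1.778, σ²_D=2.778.
Largest is σ²_D = 2.778.

D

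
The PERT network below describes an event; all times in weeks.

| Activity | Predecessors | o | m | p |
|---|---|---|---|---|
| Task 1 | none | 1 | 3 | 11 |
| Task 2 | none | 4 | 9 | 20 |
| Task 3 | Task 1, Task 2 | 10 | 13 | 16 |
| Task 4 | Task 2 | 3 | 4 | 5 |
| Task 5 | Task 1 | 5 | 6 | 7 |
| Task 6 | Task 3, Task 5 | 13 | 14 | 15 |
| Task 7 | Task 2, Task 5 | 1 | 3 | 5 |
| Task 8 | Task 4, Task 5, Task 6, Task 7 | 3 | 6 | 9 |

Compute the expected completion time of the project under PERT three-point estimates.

43 weeks

te_Task 1 = (1 + 4·3 + 11)/6 = 24/6 = 4
te_Task 2 = (4 + 4·9 + 20)/6 = 60/6 = 10
te_Task 3 = (10 + 4·13 + 16)/6 = 78/6 = 13
te_Task 4 = (3 + 4·4 + 5)/6 = 24/6 = 4
te_Task 5 = (5 + 4·6 + 7)/6 = 36/6 = 6
te_Task 6 = (13 + 4·14 + 15)/6 = 84/6 = 14
te_Task 7 = (1 + 4·3 + 5)/6 = 18/6 = 3
te_Task 8 = (3 + 4·6 + 9)/6 = 36/6 = 6

Forward pass:
ES_Task 1 = 0; EF_Task 1 = 4
ES_Task 2 = 0; EF_Task 2 = 10
ES_Task 3 = max(EF_Task 1=4, EF_Task 2=10) = 10; EF_Task 3 = 10+13 = 23
ES_Task 4 = 10; EF_Task 4 = 10+4 = 14
ES_Task 5 = 4; EF_Task 5 = 4+6 = 10
ES_Task 6 = max(EF_Task 3=23, EF_Task 5=10) = 23; EF_Task 6 = 23+14 = 37
ES_Task 7 = max(EF_Task 2=10, EF_Task 5=10) = 10; EF_Task 7 = 10+3 = 13
ES_Task 8 = max(EF_Task 4=14, EF_Task 5=10, EF_Task 6=37, EF_Task 7=13) = 37; EF_Task 8 = 37+6 = 43
Expected project duration μ = 43 weeks. Critical path: Task 2 → Task 3 → Task 6 → Task 8.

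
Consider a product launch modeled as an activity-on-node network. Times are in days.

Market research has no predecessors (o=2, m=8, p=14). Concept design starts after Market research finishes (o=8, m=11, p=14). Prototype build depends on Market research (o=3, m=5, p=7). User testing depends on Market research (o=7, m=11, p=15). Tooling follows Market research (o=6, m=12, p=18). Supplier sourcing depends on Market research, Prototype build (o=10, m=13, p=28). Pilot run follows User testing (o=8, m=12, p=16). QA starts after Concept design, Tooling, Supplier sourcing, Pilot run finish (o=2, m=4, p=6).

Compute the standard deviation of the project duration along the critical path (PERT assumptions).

te_Market research = (2 + 4·8 + 14)/6 = 48/6 = 8; σ²_Market research = ((14−2)/6)² = 4.000
te_Concept design = (8 + 4·11 + 14)/6 = 66/6 = 11; σ²_Concept design = ((14−8)/6)² = 1.000
te_Prototype build = (3 + 4·5 + 7)/6 = 30/6 = 5; σ²_Prototype build = ((7−3)/6)² = 0.444
te_User testing = (7 + 4·11 + 15)/6 = 66/6 = 11; σ²_User testing = ((15−7)/6)² = 1.778
te_Tooling = (6 + 4·12 + 18)/6 = 72/6 = 12; σ²_Tooling = ((18−6)/6)² = 4.000
te_Supplier sourcing = (10 + 4·13 + 28)/6 = 90/6 = 15; σ²_Supplier sourcing = ((28−10)/6)² = 9.000
te_Pilot run = (8 + 4·12 + 16)/6 = 72/6 = 12; σ²_Pilot run = ((16−8)/6)² = 1.778
te_QA = (2 + 4·4 + 6)/6 = 24/6 = 4; σ²_QA = ((6−2)/6)² = 0.444

Forward pass:
ES_Market research = 0; EF_Market research = 8
ES_Concept design = 8; EF_Concept design = 8+11 = 19
ES_Prototype build = 8; EF_Prototype build = 8+5 = 13
ES_User testing = 8; EF_User testing = 8+11 = 19
ES_Tooling = 8; EF_Tooling = 8+12 = 20
ES_Supplier sourcing = max(EF_Market research=8, EF_Prototype build=13) = 13; EF_Supplier sourcing = 13+15 = 28
ES_Pilot run = 19; EF_Pilot run = 19+12 = 31
ES_QA = max(EF_Concept design=19, EF_Tooling=20, EF_Supplier sourcing=28, EF_Pilot run=31) = 31; EF_QA = 31+4 = 35
Expected project duration μ = 35 days. Critical path: Market research → User testing → Pilot run → QA.

Variance along critical path = 4.000 + 1.778 + 1.778 + 0.444 = 8.000
σ = √8.000 = 2.828 days

2.83 days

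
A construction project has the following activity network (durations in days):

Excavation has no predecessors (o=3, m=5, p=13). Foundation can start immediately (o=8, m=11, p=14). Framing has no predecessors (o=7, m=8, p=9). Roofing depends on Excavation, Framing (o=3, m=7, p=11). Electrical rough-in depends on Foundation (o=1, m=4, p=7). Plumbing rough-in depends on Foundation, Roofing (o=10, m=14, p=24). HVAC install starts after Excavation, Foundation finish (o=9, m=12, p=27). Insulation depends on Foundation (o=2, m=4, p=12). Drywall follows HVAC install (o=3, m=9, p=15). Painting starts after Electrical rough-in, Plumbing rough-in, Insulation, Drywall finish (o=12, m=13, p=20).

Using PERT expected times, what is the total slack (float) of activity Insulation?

te_Excavation = (3 + 4·5 + 13)/6 = 36/6 = 6
te_Foundation = (8 + 4·11 + 14)/6 = 66/6 = 11
te_Framing = (7 + 4·8 + 9)/6 = 48/6 = 8
te_Roofing = (3 + 4·7 + 11)/6 = 42/6 = 7
te_Electrical rough-in = (1 + 4·4 + 7)/6 = 24/6 = 4
te_Plumbing rough-in = (10 + 4·14 + 24)/6 = 90/6 = 15
te_HVAC install = (9 + 4·12 + 27)/6 = 84/6 = 14
te_Insulation = (2 + 4·4 + 12)/6 = 30/6 = 5
te_Drywall = (3 + 4·9 + 15)/6 = 54/6 = 9
te_Painting = (12 + 4·13 + 20)/6 = 84/6 = 14

Forward pass:
ES_Excavation = 0; EF_Excavation = 6
ES_Foundation = 0; EF_Foundation = 11
ES_Framing = 0; EF_Framing = 8
ES_Roofing = max(EF_Excavation=6, EF_Framing=8) = 8; EF_Roofing = 8+7 = 15
ES_Electrical rough-in = 11; EF_Electrical rough-in = 11+4 = 15
ES_Plumbing rough-in = max(EF_Foundation=11, EF_Roofing=15) = 15; EF_Plumbing rough-in = 15+15 = 30
ES_HVAC install = max(EF_Excavation=6, EF_Foundation=11) = 11; EF_HVAC install = 11+14 = 25
ES_Insulation = 11; EF_Insulation = 11+5 = 16
ES_Drywall = 25; EF_Drywall = 25+9 = 34
ES_Painting = max(EF_Electrical rough-in=15, EF_Plumbing rough-in=30, EF_Insulation=16, EF_Drywall=34) = 34; EF_Painting = 34+14 = 48
Expected project duration μ = 48 days. Critical path: Foundation → HVAC install → Drywall → Painting.

Backward pass:
LF_Painting = 48; LS_Painting = 48−14 = 34
LF_Drywall = LS_Painting = 34; LS_Drywall = 34−9 = 25
LF_Insulation = LS_Painting = 34; LS_Insulation = 34−5 = 29
LF_HVAC install = LS_Drywall = 25; LS_HVAC install = 25−14 = 11
LF_Plumbing rough-in = LS_Painting = 34; LS_Plumbing rough-in = 34−15 = 19
LF_Electrical rough-in = LS_Painting = 34; LS_Electrical rough-in = 34−4 = 30
LF_Roofing = LS_Plumbing rough-in = 19; LS_Roofing = 19−7 = 12
LF_Framing = LS_Roofing = 12; LS_Framing = 12−8 = 4
LF_Foundation = min(LS_Electrical rough-in=30, LS_Plumbing rough-in=19, LS_HVAC install=11, LS_Insulation=29) = 11; LS_Foundation = 11−11 = 0
LF_Excavation = min(LS_Roofing=12, LS_HVAC install=11) = 11; LS_Excavation = 11−6 = 5
Slack_Insulation = LS_Insulation − ES_Insulation = 29 − 11 = 18

18 days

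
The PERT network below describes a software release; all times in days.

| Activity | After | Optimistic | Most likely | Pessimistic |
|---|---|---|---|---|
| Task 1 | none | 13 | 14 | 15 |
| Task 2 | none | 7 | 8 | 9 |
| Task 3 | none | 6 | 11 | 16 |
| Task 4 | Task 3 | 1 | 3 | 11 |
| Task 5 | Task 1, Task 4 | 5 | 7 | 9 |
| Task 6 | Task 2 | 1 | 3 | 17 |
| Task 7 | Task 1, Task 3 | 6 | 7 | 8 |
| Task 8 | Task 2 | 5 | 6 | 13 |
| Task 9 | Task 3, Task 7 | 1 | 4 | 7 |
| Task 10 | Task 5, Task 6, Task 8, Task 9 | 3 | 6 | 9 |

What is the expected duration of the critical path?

te_Task 1 = (13 + 4·14 + 15)/6 = 84/6 = 14
te_Task 2 = (7 + 4·8 + 9)/6 = 48/6 = 8
te_Task 3 = (6 + 4·11 + 16)/6 = 66/6 = 11
te_Task 4 = (1 + 4·3 + 11)/6 = 24/6 = 4
te_Task 5 = (5 + 4·7 + 9)/6 = 42/6 = 7
te_Task 6 = (1 + 4·3 + 17)/6 = 30/6 = 5
te_Task 7 = (6 + 4·7 + 8)/6 = 42/6 = 7
te_Task 8 = (5 + 4·6 + 13)/6 = 42/6 = 7
te_Task 9 = (1 + 4·4 + 7)/6 = 24/6 = 4
te_Task 10 = (3 + 4·6 + 9)/6 = 36/6 = 6

Forward pass:
ES_Task 1 = 0; EF_Task 1 = 14
ES_Task 2 = 0; EF_Task 2 = 8
ES_Task 3 = 0; EF_Task 3 = 11
ES_Task 4 = 11; EF_Task 4 = 11+4 = 15
ES_Task 5 = max(EF_Task 1=14, EF_Task 4=15) = 15; EF_Task 5 = 15+7 = 22
ES_Task 6 = 8; EF_Task 6 = 8+5 = 13
ES_Task 7 = max(EF_Task 1=14, EF_Task 3=11) = 14; EF_Task 7 = 14+7 = 21
ES_Task 8 = 8; EF_Task 8 = 8+7 = 15
ES_Task 9 = max(EF_Task 3=11, EF_Task 7=21) = 21; EF_Task 9 = 21+4 = 25
ES_Task 10 = max(EF_Task 5=22, EF_Task 6=13, EF_Task 8=15, EF_Task 9=25) = 25; EF_Task 10 = 25+6 = 31
Expected project duration μ = 31 days. Critical path: Task 1 → Task 7 → Task 9 → Task 10.

31 days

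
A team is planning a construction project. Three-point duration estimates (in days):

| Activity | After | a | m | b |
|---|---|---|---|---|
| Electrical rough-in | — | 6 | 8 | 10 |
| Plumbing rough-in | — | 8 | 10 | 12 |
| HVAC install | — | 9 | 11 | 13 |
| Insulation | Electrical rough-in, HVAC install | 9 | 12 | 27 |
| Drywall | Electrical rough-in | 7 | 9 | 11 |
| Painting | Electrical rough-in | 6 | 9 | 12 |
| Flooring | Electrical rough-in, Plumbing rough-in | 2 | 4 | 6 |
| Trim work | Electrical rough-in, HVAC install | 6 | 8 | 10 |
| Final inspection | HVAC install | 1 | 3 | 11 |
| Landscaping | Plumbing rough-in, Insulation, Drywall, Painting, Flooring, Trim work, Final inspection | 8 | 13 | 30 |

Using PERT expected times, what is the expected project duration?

40 days

te_Electrical rough-in = (6 + 4·8 + 10)/6 = 48/6 = 8
te_Plumbing rough-in = (8 + 4·10 + 12)/6 = 60/6 = 10
te_HVAC install = (9 + 4·11 + 13)/6 = 66/6 = 11
te_Insulation = (9 + 4·12 + 27)/6 = 84/6 = 14
te_Drywall = (7 + 4·9 + 11)/6 = 54/6 = 9
te_Painting = (6 + 4·9 + 12)/6 = 54/6 = 9
te_Flooring = (2 + 4·4 + 6)/6 = 24/6 = 4
te_Trim work = (6 + 4·8 + 10)/6 = 48/6 = 8
te_Final inspection = (1 + 4·3 + 11)/6 = 24/6 = 4
te_Landscaping = (8 + 4·13 + 30)/6 = 90/6 = 15

Forward pass:
ES_Electrical rough-in = 0; EF_Electrical rough-in = 8
ES_Plumbing rough-in = 0; EF_Plumbing rough-in = 10
ES_HVAC install = 0; EF_HVAC install = 11
ES_Insulation = max(EF_Electrical rough-in=8, EF_HVAC install=11) = 11; EF_Insulation = 11+14 = 25
ES_Drywall = 8; EF_Drywall = 8+9 = 17
ES_Painting = 8; EF_Painting = 8+9 = 17
ES_Flooring = max(EF_Electrical rough-in=8, EF_Plumbing rough-in=10) = 10; EF_Flooring = 10+4 = 14
ES_Trim work = max(EF_Electrical rough-in=8, EF_HVAC install=11) = 11; EF_Trim work = 11+8 = 19
ES_Final inspection = 11; EF_Final inspection = 11+4 = 15
ES_Landscaping = max(EF_Plumbing rough-in=10, EF_Insulation=25, EF_Drywall=17, EF_Painting=17, EF_Flooring=14, EF_Trim work=19, EF_Final inspection=15) = 25; EF_Landscaping = 25+15 = 40
Expected project duration μ = 40 days. Critical path: HVAC install → Insulation → Landscaping.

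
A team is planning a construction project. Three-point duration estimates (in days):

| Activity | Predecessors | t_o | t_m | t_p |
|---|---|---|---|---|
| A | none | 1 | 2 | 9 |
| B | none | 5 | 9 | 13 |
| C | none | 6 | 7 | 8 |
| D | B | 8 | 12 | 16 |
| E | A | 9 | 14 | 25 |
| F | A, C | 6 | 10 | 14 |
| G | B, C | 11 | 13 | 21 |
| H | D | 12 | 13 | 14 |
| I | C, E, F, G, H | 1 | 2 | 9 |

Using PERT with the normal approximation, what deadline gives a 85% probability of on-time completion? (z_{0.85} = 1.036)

39.4 days

te_A = (1 + 4·2 + 9)/6 = 18/6 = 3; σ²_A = ((9−1)/6)² = 1.778
te_B = (5 + 4·9 + 13)/6 = 54/6 = 9; σ²_B = ((13−5)/6)² = 1.778
te_C = (6 + 4·7 + 8)/6 = 42/6 = 7; σ²_C = ((8−6)/6)² = 0.111
te_D = (8 + 4·12 + 16)/6 = 72/6 = 12; σ²_D = ((16−8)/6)² = 1.778
te_E = (9 + 4·14 + 25)/6 = 90/6 = 15; σ²_E = ((25−9)/6)² = 7.111
te_F = (6 + 4·10 + 14)/6 = 60/6 = 10; σ²_F = ((14−6)/6)² = 1.778
te_G = (11 + 4·13 + 21)/6 = 84/6 = 14; σ²_G = ((21−11)/6)² = 2.778
te_H = (12 + 4·13 + 14)/6 = 78/6 = 13; σ²_H = ((14−12)/6)² = 0.111
te_I = (1 + 4·2 + 9)/6 = 18/6 = 3; σ²_I = ((9−1)/6)² = 1.778

Forward pass:
ES_A = 0; EF_A = 3
ES_B = 0; EF_B = 9
ES_C = 0; EF_C = 7
ES_D = 9; EF_D = 9+12 = 21
ES_E = 3; EF_E = 3+15 = 18
ES_F = max(EF_A=3, EF_C=7) = 7; EF_F = 7+10 = 17
ES_G = max(EF_B=9, EF_C=7) = 9; EF_G = 9+14 = 23
ES_H = 21; EF_H = 21+13 = 34
ES_I = max(EF_C=7, EF_E=18, EF_F=17, EF_G=23, EF_H=34) = 34; EF_I = 34+3 = 37
Expected project duration μ = 37 days. Critical path: B → D → H → I.

Variance along critical path = 1.778 + 1.778 + 0.111 + 1.778 = 5.444; σ = 2.333 days.
D = μ + z·σ = 37 + 1.036·2.333 = 39.4 days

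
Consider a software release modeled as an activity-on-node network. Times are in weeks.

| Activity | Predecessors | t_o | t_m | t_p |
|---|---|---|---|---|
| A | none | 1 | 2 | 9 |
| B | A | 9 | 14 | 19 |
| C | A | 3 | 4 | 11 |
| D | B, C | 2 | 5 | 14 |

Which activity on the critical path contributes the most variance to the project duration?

D

te_A = (1 + 4·2 + 9)/6 = 18/6 = 3; σ²_A = ((9−1)/6)² = 1.778
te_B = (9 + 4·14 + 19)/6 = 84/6 = 14; σ²_B = ((19−9)/6)² = 2.778
te_C = (3 + 4·4 + 11)/6 = 30/6 = 5; σ²_C = ((11−3)/6)² = 1.778
te_D = (2 + 4·5 + 14)/6 = 36/6 = 6; σ²_D = ((14−2)/6)² = 4.000

Forward pass:
ES_A = 0; EF_A = 3
ES_B = 3; EF_B = 3+14 = 17
ES_C = 3; EF_C = 3+5 = 8
ES_D = max(EF_B=17, EF_C=8) = 17; EF_D = 17+6 = 23
Expected project duration μ = 23 weeks. Critical path: A → B → D.

Variances on critical path: σ²_A=1.778, σ²_B=2.778, σ²_D=4.000.
Largest is σ²_D = 4.000.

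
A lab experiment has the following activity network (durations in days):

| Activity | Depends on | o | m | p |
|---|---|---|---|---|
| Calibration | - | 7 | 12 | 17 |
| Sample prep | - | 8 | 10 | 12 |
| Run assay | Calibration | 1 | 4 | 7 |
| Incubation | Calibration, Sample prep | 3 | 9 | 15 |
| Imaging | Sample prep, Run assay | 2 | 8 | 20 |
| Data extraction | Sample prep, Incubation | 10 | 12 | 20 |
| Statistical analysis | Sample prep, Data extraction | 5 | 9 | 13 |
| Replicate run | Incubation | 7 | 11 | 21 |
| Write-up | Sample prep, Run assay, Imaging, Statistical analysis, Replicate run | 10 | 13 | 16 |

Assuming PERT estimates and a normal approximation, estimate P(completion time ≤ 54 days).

0.285

te_Calibration = (7 + 4·12 + 17)/6 = 72/6 = 12; σ²_Calibration = ((17−7)/6)² = 2.778
te_Sample prep = (8 + 4·10 + 12)/6 = 60/6 = 10; σ²_Sample prep = ((12−8)/6)² = 0.444
te_Run assay = (1 + 4·4 + 7)/6 = 24/6 = 4; σ²_Run assay = ((7−1)/6)² = 1.000
te_Incubation = (3 + 4·9 + 15)/6 = 54/6 = 9; σ²_Incubation = ((15−3)/6)² = 4.000
te_Imaging = (2 + 4·8 + 20)/6 = 54/6 = 9; σ²_Imaging = ((20−2)/6)² = 9.000
te_Data extraction = (10 + 4·12 + 20)/6 = 78/6 = 13; σ²_Data extraction = ((20−10)/6)² = 2.778
te_Statistical analysis = (5 + 4·9 + 13)/6 = 54/6 = 9; σ²_Statistical analysis = ((13−5)/6)² = 1.778
te_Replicate run = (7 + 4·11 + 21)/6 = 72/6 = 12; σ²_Replicate run = ((21−7)/6)² = 5.444
te_Write-up = (10 + 4·13 + 16)/6 = 78/6 = 13; σ²_Write-up = ((16−10)/6)² = 1.000

Forward pass:
ES_Calibration = 0; EF_Calibration = 12
ES_Sample prep = 0; EF_Sample prep = 10
ES_Run assay = 12; EF_Run assay = 12+4 = 16
ES_Incubation = max(EF_Calibration=12, EF_Sample prep=10) = 12; EF_Incubation = 12+9 = 21
ES_Imaging = max(EF_Sample prep=10, EF_Run assay=16) = 16; EF_Imaging = 16+9 = 25
ES_Data extraction = max(EF_Sample prep=10, EF_Incubation=21) = 21; EF_Data extraction = 21+13 = 34
ES_Statistical analysis = max(EF_Sample prep=10, EF_Data extraction=34) = 34; EF_Statistical analysis = 34+9 = 43
ES_Replicate run = 21; EF_Replicate run = 21+12 = 33
ES_Write-up = max(EF_Sample prep=10, EF_Run assay=16, EF_Imaging=25, EF_Statistical analysis=43, EF_Replicate run=33) = 43; EF_Write-up = 43+13 = 56
Expected project duration μ = 56 days. Critical path: Calibration → Incubation → Data extraction → Statistical analysis → Write-up.

Variance along critical path = 2.778 + 4.000 + 2.778 + 1.778 + 1.000 = 12.333; σ = √12.333 = 3.512 days.
Z = (54 − 56) / 3.512 = -0.569
P(T ≤ 54) = Φ(-0.569) ≈ 0.285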